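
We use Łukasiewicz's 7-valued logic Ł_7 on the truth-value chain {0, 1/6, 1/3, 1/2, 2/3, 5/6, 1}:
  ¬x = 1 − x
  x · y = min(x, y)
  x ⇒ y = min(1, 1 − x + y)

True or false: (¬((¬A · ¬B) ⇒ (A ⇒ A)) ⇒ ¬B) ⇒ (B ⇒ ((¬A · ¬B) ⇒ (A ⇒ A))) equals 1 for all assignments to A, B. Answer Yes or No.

Yes

At A = 2/3, B = 1/6, for instance:
¬A = ¬2/3 = 1/3
¬B = ¬1/6 = 5/6
¬A · ¬B = 1/3 · 5/6 = 1/3
A ⇒ A = 2/3 ⇒ 2/3 = 1
(¬A · ¬B) ⇒ (A ⇒ A) = 1/3 ⇒ 1 = 1
¬((¬A · ¬B) ⇒ (A ⇒ A)) = ¬1 = 0
¬B = ¬1/6 = 5/6
¬((¬A · ¬B) ⇒ (A ⇒ A)) ⇒ ¬B = 0 ⇒ 5/6 = 1
B ⇒ ((¬A · ¬B) ⇒ (A ⇒ A)) = 1/6 ⇒ 1 = 1
(¬((¬A · ¬B) ⇒ (A ⇒ A)) ⇒ ¬B) ⇒ (B ⇒ ((¬A · ¬B) ⇒ (A ⇒ A))) = 1 ⇒ 1 = 1
and checking the remaining 48 assignments likewise gives ≥ 1 in every case.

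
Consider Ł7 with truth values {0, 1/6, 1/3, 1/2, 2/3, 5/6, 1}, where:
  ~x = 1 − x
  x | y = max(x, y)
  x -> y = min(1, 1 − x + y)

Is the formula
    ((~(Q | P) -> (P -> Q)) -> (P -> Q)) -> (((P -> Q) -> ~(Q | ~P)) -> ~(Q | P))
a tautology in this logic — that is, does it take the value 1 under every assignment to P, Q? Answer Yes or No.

Counterexample: take P = 2/3, Q = 1/6.
Q | P = 1/6 | 2/3 = 2/3
~(Q | P) = ~2/3 = 1/3
P -> Q = 2/3 -> 1/6 = 1/2
~(Q | P) -> (P -> Q) = 1/3 -> 1/2 = 1
P -> Q = 2/3 -> 1/6 = 1/2
(~(Q | P) -> (P -> Q)) -> (P -> Q) = 1 -> 1/2 = 1/2
P -> Q = 2/3 -> 1/6 = 1/2
~P = ~2/3 = 1/3
Q | ~P = 1/6 | 1/3 = 1/3
~(Q | ~P) = ~1/3 = 2/3
(P -> Q) -> ~(Q | ~P) = 1/2 -> 2/3 = 1
Q | P = 1/6 | 2/3 = 2/3
~(Q | P) = ~2/3 = 1/3
((P -> Q) -> ~(Q | ~P)) -> ~(Q | P) = 1 -> 1/3 = 1/3
((~(Q | P) -> (P -> Q)) -> (P -> Q)) -> (((P -> Q) -> ~(Q | ~P)) -> ~(Q | P)) = 1/2 -> 1/3 = 5/6
This gives 5/6 ≠ 1.

No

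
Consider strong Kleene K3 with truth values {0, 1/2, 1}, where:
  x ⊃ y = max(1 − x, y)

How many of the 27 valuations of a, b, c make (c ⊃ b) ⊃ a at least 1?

11

value 1: 11 assignments (counts)
value 1/2: 11 assignments
value 0: 5 assignments
So 11 of the 27 assignments meet the threshold.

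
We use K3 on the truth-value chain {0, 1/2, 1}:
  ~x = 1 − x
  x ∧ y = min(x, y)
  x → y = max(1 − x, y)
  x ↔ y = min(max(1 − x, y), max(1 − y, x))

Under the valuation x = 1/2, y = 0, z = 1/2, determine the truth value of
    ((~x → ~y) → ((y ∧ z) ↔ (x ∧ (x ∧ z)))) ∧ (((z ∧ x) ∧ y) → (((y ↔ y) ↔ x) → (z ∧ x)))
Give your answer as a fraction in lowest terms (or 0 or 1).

1/2

~x = ~1/2 = 1/2
~y = ~0 = 1
~x → ~y = 1/2 → 1 = 1
y ∧ z = 0 ∧ 1/2 = 0
x ∧ z = 1/2 ∧ 1/2 = 1/2
x ∧ (x ∧ z) = 1/2 ∧ 1/2 = 1/2
(y ∧ z) ↔ (x ∧ (x ∧ z)) = 0 ↔ 1/2 = 1/2
(~x → ~y) → ((y ∧ z) ↔ (x ∧ (x ∧ z))) = 1 → 1/2 = 1/2
z ∧ x = 1/2 ∧ 1/2 = 1/2
(z ∧ x) ∧ y = 1/2 ∧ 0 = 0
y ↔ y = 0 ↔ 0 = 1
(y ↔ y) ↔ x = 1 ↔ 1/2 = 1/2
z ∧ x = 1/2 ∧ 1/2 = 1/2
((y ↔ y) ↔ x) → (z ∧ x) = 1/2 → 1/2 = 1/2
((z ∧ x) ∧ y) → (((y ↔ y) ↔ x) → (z ∧ x)) = 0 → 1/2 = 1
((~x → ~y) → ((y ∧ z) ↔ (x ∧ (x ∧ z)))) ∧ (((z ∧ x) ∧ y) → (((y ↔ y) ↔ x) → (z ∧ x))) = 1/2 ∧ 1 = 1/2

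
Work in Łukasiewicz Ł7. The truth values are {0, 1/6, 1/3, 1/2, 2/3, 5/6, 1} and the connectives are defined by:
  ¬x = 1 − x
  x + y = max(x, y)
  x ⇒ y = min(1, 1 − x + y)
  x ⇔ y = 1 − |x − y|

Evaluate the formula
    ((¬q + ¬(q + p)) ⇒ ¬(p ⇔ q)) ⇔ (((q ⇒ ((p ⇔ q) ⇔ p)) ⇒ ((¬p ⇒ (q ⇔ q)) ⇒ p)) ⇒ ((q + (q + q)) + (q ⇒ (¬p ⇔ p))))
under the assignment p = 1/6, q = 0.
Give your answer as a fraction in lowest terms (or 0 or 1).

1/6

¬q = ¬0 = 1
q + p = 0 + 1/6 = 1/6
¬(q + p) = ¬1/6 = 5/6
¬q + ¬(q + p) = 1 + 5/6 = 1
p ⇔ q = 1/6 ⇔ 0 = 5/6
¬(p ⇔ q) = ¬5/6 = 1/6
(¬q + ¬(q + p)) ⇒ ¬(p ⇔ q) = 1 ⇒ 1/6 = 1/6
p ⇔ q = 1/6 ⇔ 0 = 5/6
(p ⇔ q) ⇔ p = 5/6 ⇔ 1/6 = 1/3
q ⇒ ((p ⇔ q) ⇔ p) = 0 ⇒ 1/3 = 1
¬p = ¬1/6 = 5/6
q ⇔ q = 0 ⇔ 0 = 1
¬p ⇒ (q ⇔ q) = 5/6 ⇒ 1 = 1
(¬p ⇒ (q ⇔ q)) ⇒ p = 1 ⇒ 1/6 = 1/6
(q ⇒ ((p ⇔ q) ⇔ p)) ⇒ ((¬p ⇒ (q ⇔ q)) ⇒ p) = 1 ⇒ 1/6 = 1/6
q + q = 0 + 0 = 0
q + (q + q) = 0 + 0 = 0
¬p = ¬1/6 = 5/6
¬p ⇔ p = 5/6 ⇔ 1/6 = 1/3
q ⇒ (¬p ⇔ p) = 0 ⇒ 1/3 = 1
(q + (q + q)) + (q ⇒ (¬p ⇔ p)) = 0 + 1 = 1
((q ⇒ ((p ⇔ q) ⇔ p)) ⇒ ((¬p ⇒ (q ⇔ q)) ⇒ p)) ⇒ ((q + (q + q)) + (q ⇒ (¬p ⇔ p))) = 1/6 ⇒ 1 = 1
((¬q + ¬(q + p)) ⇒ ¬(p ⇔ q)) ⇔ (((q ⇒ ((p ⇔ q) ⇔ p)) ⇒ ((¬p ⇒ (q ⇔ q)) ⇒ p)) ⇒ ((q + (q + q)) + (q ⇒ (¬p ⇔ p)))) = 1/6 ⇔ 1 = 1/6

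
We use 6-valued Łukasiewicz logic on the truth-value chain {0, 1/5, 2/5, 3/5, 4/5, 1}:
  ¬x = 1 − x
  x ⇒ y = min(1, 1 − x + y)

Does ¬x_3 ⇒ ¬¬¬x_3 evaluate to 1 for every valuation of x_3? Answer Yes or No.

Yes

x_3 = 0 ↦ 1
x_3 = 1/5 ↦ 1
x_3 = 2/5 ↦ 1
x_3 = 3/5 ↦ 1
x_3 = 4/5 ↦ 1
x_3 = 1 ↦ 1
Every assignment gives a value ≥ 1.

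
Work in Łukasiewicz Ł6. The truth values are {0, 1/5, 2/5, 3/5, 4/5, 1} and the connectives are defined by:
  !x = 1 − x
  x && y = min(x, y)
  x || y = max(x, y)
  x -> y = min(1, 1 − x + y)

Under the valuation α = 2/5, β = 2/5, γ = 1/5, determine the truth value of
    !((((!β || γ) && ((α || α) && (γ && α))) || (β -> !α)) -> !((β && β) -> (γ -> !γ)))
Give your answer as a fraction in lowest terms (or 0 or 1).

!β = !2/5 = 3/5
!β || γ = 3/5 || 1/5 = 3/5
α || α = 2/5 || 2/5 = 2/5
γ && α = 1/5 && 2/5 = 1/5
(α || α) && (γ && α) = 2/5 && 1/5 = 1/5
(!β || γ) && ((α || α) && (γ && α)) = 3/5 && 1/5 = 1/5
!α = !2/5 = 3/5
β -> !α = 2/5 -> 3/5 = 1
((!β || γ) && ((α || α) && (γ && α))) || (β -> !α) = 1/5 || 1 = 1
β && β = 2/5 && 2/5 = 2/5
!γ = !1/5 = 4/5
γ -> !γ = 1/5 -> 4/5 = 1
(β && β) -> (γ -> !γ) = 2/5 -> 1 = 1
!((β && β) -> (γ -> !γ)) = !1 = 0
(((!β || γ) && ((α || α) && (γ && α))) || (β -> !α)) -> !((β && β) -> (γ -> !γ)) = 1 -> 0 = 0
!((((!β || γ) && ((α || α) && (γ && α))) || (β -> !α)) -> !((β && β) -> (γ -> !γ))) = !0 = 1

1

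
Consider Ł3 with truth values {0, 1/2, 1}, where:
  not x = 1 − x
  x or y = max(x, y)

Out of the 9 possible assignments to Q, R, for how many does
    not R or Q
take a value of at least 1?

5

Q = 0, R = 0 ↦ 1  ≥
Q = 0, R = 1/2 ↦ 1/2  <
Q = 0, R = 1 ↦ 0  <
Q = 1/2, R = 0 ↦ 1  ≥
Q = 1/2, R = 1/2 ↦ 1/2  <
Q = 1/2, R = 1 ↦ 1/2  <
Q = 1, R = 0 ↦ 1  ≥
Q = 1, R = 1/2 ↦ 1  ≥
Q = 1, R = 1 ↦ 1  ≥
So 5 of the 9 assignments meet the threshold.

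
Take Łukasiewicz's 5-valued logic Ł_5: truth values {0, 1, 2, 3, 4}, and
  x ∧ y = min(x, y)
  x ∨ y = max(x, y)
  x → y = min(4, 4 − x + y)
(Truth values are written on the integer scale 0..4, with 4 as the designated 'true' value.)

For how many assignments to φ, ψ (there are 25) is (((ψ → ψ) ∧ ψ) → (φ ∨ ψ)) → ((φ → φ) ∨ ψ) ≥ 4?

value 4: 25 assignments (counts)
So 25 of the 25 assignments meet the threshold.

25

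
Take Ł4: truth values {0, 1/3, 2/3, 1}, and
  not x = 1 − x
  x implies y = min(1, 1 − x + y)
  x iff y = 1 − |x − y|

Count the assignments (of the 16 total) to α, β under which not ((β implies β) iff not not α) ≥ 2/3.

α = 0, β = 0 ↦ 1  ≥
α = 0, β = 1/3 ↦ 1  ≥
α = 0, β = 2/3 ↦ 1  ≥
α = 0, β = 1 ↦ 1  ≥
α = 1/3, β = 0 ↦ 2/3  ≥
α = 1/3, β = 1/3 ↦ 2/3  ≥
α = 1/3, β = 2/3 ↦ 2/3  ≥
α = 1/3, β = 1 ↦ 2/3  ≥
α = 2/3, β = 0 ↦ 1/3  <
α = 2/3, β = 1/3 ↦ 1/3  <
α = 2/3, β = 2/3 ↦ 1/3  <
α = 2/3, β = 1 ↦ 1/3  <
α = 1, β = 0 ↦ 0  <
α = 1, β = 1/3 ↦ 0  <
α = 1, β = 2/3 ↦ 0  <
α = 1, β = 1 ↦ 0  <
So 8 of the 16 assignments meet the threshold.

8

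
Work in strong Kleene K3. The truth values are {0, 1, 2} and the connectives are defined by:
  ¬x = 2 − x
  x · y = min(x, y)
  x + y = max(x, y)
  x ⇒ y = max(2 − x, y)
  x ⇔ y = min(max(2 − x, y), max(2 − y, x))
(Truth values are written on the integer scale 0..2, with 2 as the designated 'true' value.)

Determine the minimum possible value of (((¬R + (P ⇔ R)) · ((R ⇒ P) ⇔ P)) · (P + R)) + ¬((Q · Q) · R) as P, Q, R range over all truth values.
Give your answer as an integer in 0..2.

0

Take P = 0, Q = 2, R = 2:
¬R = ¬2 = 0
P ⇔ R = 0 ⇔ 2 = 0
¬R + (P ⇔ R) = 0 + 0 = 0
R ⇒ P = 2 ⇒ 0 = 0
(R ⇒ P) ⇔ P = 0 ⇔ 0 = 2
(¬R + (P ⇔ R)) · ((R ⇒ P) ⇔ P) = 0 · 2 = 0
P + R = 0 + 2 = 2
((¬R + (P ⇔ R)) · ((R ⇒ P) ⇔ P)) · (P + R) = 0 · 2 = 0
Q · Q = 2 · 2 = 2
(Q · Q) · R = 2 · 2 = 2
¬((Q · Q) · R) = ¬2 = 0
(((¬R + (P ⇔ R)) · ((R ⇒ P) ⇔ P)) · (P + R)) + ¬((Q · Q) · R) = 0 + 0 = 0
No assignment yields a value below 0, so this is the minimum.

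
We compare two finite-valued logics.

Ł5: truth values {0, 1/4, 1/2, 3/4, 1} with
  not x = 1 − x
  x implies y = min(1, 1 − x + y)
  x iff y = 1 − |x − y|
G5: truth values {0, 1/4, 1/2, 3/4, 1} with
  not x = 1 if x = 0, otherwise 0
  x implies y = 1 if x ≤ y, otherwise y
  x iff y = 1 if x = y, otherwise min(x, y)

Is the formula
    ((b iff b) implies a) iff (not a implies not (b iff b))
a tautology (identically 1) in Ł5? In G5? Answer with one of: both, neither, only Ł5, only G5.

only Ł5

In Ł5: every assignment gives 1 — tautology.
In G5: at a = 1/4, b = 0 the value is 1/4 — not a tautology.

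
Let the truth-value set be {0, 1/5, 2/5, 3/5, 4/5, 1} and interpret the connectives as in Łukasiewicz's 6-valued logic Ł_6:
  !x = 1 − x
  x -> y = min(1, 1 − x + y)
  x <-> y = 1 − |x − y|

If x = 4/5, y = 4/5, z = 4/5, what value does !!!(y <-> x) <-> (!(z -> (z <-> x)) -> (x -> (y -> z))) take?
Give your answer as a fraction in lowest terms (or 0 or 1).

y <-> x = 4/5 <-> 4/5 = 1
!(y <-> x) = !1 = 0
!!(y <-> x) = !0 = 1
!!!(y <-> x) = !1 = 0
z <-> x = 4/5 <-> 4/5 = 1
z -> (z <-> x) = 4/5 -> 1 = 1
!(z -> (z <-> x)) = !1 = 0
y -> z = 4/5 -> 4/5 = 1
x -> (y -> z) = 4/5 -> 1 = 1
!(z -> (z <-> x)) -> (x -> (y -> z)) = 0 -> 1 = 1
!!!(y <-> x) <-> (!(z -> (z <-> x)) -> (x -> (y -> z))) = 0 <-> 1 = 0

0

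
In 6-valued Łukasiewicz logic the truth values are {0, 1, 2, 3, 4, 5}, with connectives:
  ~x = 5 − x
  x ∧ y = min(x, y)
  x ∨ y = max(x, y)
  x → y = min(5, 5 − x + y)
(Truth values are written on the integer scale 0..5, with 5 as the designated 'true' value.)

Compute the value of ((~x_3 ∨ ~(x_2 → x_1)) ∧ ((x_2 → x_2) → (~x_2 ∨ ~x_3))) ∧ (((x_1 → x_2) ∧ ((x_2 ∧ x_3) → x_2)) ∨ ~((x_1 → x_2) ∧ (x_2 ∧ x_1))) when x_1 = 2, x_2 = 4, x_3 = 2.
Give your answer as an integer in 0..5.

3

~x_3 = ~2 = 3
x_2 → x_1 = 4 → 2 = 3
~(x_2 → x_1) = ~3 = 2
~x_3 ∨ ~(x_2 → x_1) = 3 ∨ 2 = 3
x_2 → x_2 = 4 → 4 = 5
~x_2 = ~4 = 1
~x_3 = ~2 = 3
~x_2 ∨ ~x_3 = 1 ∨ 3 = 3
(x_2 → x_2) → (~x_2 ∨ ~x_3) = 5 → 3 = 3
(~x_3 ∨ ~(x_2 → x_1)) ∧ ((x_2 → x_2) → (~x_2 ∨ ~x_3)) = 3 ∧ 3 = 3
x_1 → x_2 = 2 → 4 = 5
x_2 ∧ x_3 = 4 ∧ 2 = 2
(x_2 ∧ x_3) → x_2 = 2 → 4 = 5
(x_1 → x_2) ∧ ((x_2 ∧ x_3) → x_2) = 5 ∧ 5 = 5
x_1 → x_2 = 2 → 4 = 5
x_2 ∧ x_1 = 4 ∧ 2 = 2
(x_1 → x_2) ∧ (x_2 ∧ x_1) = 5 ∧ 2 = 2
~((x_1 → x_2) ∧ (x_2 ∧ x_1)) = ~2 = 3
((x_1 → x_2) ∧ ((x_2 ∧ x_3) → x_2)) ∨ ~((x_1 → x_2) ∧ (x_2 ∧ x_1)) = 5 ∨ 3 = 5
((~x_3 ∨ ~(x_2 → x_1)) ∧ ((x_2 → x_2) → (~x_2 ∨ ~x_3))) ∧ (((x_1 → x_2) ∧ ((x_2 ∧ x_3) → x_2)) ∨ ~((x_1 → x_2) ∧ (x_2 ∧ x_1))) = 3 ∧ 5 = 3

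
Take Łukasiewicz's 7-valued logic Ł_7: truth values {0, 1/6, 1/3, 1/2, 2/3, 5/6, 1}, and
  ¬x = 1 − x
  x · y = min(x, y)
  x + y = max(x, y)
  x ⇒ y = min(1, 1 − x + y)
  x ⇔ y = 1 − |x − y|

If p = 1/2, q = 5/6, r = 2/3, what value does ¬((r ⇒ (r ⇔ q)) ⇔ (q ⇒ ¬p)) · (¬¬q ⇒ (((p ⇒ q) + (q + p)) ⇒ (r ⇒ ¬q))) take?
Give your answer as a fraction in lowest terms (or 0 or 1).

1/3

r ⇔ q = 2/3 ⇔ 5/6 = 5/6
r ⇒ (r ⇔ q) = 2/3 ⇒ 5/6 = 1
¬p = ¬1/2 = 1/2
q ⇒ ¬p = 5/6 ⇒ 1/2 = 2/3
(r ⇒ (r ⇔ q)) ⇔ (q ⇒ ¬p) = 1 ⇔ 2/3 = 2/3
¬((r ⇒ (r ⇔ q)) ⇔ (q ⇒ ¬p)) = ¬2/3 = 1/3
¬q = ¬5/6 = 1/6
¬¬q = ¬1/6 = 5/6
p ⇒ q = 1/2 ⇒ 5/6 = 1
q + p = 5/6 + 1/2 = 5/6
(p ⇒ q) + (q + p) = 1 + 5/6 = 1
¬q = ¬5/6 = 1/6
r ⇒ ¬q = 2/3 ⇒ 1/6 = 1/2
((p ⇒ q) + (q + p)) ⇒ (r ⇒ ¬q) = 1 ⇒ 1/2 = 1/2
¬¬q ⇒ (((p ⇒ q) + (q + p)) ⇒ (r ⇒ ¬q)) = 5/6 ⇒ 1/2 = 2/3
¬((r ⇒ (r ⇔ q)) ⇔ (q ⇒ ¬p)) · (¬¬q ⇒ (((p ⇒ q) + (q + p)) ⇒ (r ⇒ ¬q))) = 1/3 · 2/3 = 1/3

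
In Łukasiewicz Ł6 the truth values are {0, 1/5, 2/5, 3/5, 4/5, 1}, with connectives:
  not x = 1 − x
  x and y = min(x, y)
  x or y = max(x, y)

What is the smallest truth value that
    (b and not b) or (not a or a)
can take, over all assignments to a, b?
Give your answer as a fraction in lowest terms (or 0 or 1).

3/5

Take a = 2/5, b = 0:
not b = not 0 = 1
b and not b = 0 and 1 = 0
not a = not 2/5 = 3/5
not a or a = 3/5 or 2/5 = 3/5
(b and not b) or (not a or a) = 0 or 3/5 = 3/5
No assignment yields a value below 3/5, so this is the minimum.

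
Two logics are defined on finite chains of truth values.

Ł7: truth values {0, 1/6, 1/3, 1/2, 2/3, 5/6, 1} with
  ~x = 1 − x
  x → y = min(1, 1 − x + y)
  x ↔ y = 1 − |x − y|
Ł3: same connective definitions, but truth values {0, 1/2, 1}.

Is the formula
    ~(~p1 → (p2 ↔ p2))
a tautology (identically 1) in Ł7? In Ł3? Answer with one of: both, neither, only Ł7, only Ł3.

neither

In Ł7: at p1 = 0, p2 = 0 the value is 0 — not a tautology.
In Ł3: at p1 = 0, p2 = 0 the value is 0 — not a tautology.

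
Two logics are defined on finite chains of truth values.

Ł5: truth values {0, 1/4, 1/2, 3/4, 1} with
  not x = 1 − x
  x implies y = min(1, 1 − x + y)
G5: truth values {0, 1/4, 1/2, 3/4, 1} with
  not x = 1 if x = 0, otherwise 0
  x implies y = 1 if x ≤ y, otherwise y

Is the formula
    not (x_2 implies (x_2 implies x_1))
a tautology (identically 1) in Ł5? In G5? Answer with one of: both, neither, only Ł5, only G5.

In Ł5: at x_1 = 0, x_2 = 0 the value is 0 — not a tautology.
In G5: at x_1 = 0, x_2 = 0 the value is 0 — not a tautology.

neither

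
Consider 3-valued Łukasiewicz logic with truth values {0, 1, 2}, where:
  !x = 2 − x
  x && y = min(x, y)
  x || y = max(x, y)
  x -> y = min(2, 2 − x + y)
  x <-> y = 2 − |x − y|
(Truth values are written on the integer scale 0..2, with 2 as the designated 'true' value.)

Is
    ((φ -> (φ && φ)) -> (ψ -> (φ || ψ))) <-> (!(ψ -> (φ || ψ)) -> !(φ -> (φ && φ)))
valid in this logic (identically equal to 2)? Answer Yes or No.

Yes

φ = 0, ψ = 0 ↦ 2
φ = 0, ψ = 1 ↦ 2
φ = 0, ψ = 2 ↦ 2
φ = 1, ψ = 0 ↦ 2
φ = 1, ψ = 1 ↦ 2
φ = 1, ψ = 2 ↦ 2
φ = 2, ψ = 0 ↦ 2
φ = 2, ψ = 1 ↦ 2
φ = 2, ψ = 2 ↦ 2
Every assignment gives a value ≥ 2.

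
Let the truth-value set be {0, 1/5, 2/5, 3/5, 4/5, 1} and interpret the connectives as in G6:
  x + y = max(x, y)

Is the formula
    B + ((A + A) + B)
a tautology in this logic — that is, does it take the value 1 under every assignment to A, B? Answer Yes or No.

No

Counterexample: take A = 0, B = 0.
A + A = 0 + 0 = 0
(A + A) + B = 0 + 0 = 0
B + ((A + A) + B) = 0 + 0 = 0
This gives 0 ≠ 1.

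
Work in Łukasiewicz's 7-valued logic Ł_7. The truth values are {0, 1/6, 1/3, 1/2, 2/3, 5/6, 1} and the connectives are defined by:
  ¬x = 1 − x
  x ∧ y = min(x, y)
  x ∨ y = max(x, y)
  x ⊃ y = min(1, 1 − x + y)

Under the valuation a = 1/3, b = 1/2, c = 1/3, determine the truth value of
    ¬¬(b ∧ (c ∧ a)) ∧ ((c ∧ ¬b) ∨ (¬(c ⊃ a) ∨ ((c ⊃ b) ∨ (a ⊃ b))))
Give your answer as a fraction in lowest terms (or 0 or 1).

1/3

c ∧ a = 1/3 ∧ 1/3 = 1/3
b ∧ (c ∧ a) = 1/2 ∧ 1/3 = 1/3
¬(b ∧ (c ∧ a)) = ¬1/3 = 2/3
¬¬(b ∧ (c ∧ a)) = ¬2/3 = 1/3
¬b = ¬1/2 = 1/2
c ∧ ¬b = 1/3 ∧ 1/2 = 1/3
c ⊃ a = 1/3 ⊃ 1/3 = 1
¬(c ⊃ a) = ¬1 = 0
c ⊃ b = 1/3 ⊃ 1/2 = 1
a ⊃ b = 1/3 ⊃ 1/2 = 1
(c ⊃ b) ∨ (a ⊃ b) = 1 ∨ 1 = 1
¬(c ⊃ a) ∨ ((c ⊃ b) ∨ (a ⊃ b)) = 0 ∨ 1 = 1
(c ∧ ¬b) ∨ (¬(c ⊃ a) ∨ ((c ⊃ b) ∨ (a ⊃ b))) = 1/3 ∨ 1 = 1
¬¬(b ∧ (c ∧ a)) ∧ ((c ∧ ¬b) ∨ (¬(c ⊃ a) ∨ ((c ⊃ b) ∨ (a ⊃ b)))) = 1/3 ∧ 1 = 1/3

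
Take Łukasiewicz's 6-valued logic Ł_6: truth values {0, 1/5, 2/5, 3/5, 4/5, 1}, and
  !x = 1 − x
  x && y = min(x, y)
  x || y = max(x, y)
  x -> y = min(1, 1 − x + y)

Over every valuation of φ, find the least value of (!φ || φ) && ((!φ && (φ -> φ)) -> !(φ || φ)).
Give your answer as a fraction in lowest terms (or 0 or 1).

3/5

Take φ = 2/5:
!φ = !2/5 = 3/5
!φ || φ = 3/5 || 2/5 = 3/5
!φ = !2/5 = 3/5
φ -> φ = 2/5 -> 2/5 = 1
!φ && (φ -> φ) = 3/5 && 1 = 3/5
φ || φ = 2/5 || 2/5 = 2/5
!(φ || φ) = !2/5 = 3/5
(!φ && (φ -> φ)) -> !(φ || φ) = 3/5 -> 3/5 = 1
(!φ || φ) && ((!φ && (φ -> φ)) -> !(φ || φ)) = 3/5 && 1 = 3/5
No assignment yields a value below 3/5, so this is the minimum.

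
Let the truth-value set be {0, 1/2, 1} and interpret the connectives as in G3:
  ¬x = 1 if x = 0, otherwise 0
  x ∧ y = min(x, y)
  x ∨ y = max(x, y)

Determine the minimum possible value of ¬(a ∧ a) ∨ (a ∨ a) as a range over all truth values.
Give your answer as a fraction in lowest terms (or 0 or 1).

Take a = 1/2:
a ∧ a = 1/2 ∧ 1/2 = 1/2
¬(a ∧ a) = ¬1/2 = 0
a ∨ a = 1/2 ∨ 1/2 = 1/2
¬(a ∧ a) ∨ (a ∨ a) = 0 ∨ 1/2 = 1/2
No assignment yields a value below 1/2, so this is the minimum.

1/2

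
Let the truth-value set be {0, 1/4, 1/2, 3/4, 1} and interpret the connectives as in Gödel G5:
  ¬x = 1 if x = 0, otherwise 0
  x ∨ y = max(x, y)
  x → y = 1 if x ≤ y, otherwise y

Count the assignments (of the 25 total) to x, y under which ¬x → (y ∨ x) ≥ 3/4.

22

value 1: 21 assignments (counts)
value 3/4: 1 assignment (counts)
value 1/2: 1 assignment
value 1/4: 1 assignment
value 0: 1 assignment
So 22 of the 25 assignments meet the threshold.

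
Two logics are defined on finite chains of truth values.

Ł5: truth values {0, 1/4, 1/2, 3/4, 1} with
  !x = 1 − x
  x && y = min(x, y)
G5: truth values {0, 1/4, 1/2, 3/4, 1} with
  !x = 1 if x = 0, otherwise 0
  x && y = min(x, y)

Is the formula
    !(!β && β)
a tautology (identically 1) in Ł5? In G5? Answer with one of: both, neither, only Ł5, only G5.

only G5

In Ł5: at β = 1/4 the value is 3/4 — not a tautology.
In G5: every assignment gives 1 — tautology.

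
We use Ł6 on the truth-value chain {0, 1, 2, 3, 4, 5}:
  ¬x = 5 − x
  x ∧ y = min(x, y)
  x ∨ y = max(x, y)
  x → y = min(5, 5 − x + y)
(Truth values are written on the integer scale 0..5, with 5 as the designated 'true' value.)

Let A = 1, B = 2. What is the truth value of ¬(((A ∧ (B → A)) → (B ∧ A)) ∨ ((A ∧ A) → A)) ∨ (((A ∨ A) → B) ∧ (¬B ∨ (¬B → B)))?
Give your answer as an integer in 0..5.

4

B → A = 2 → 1 = 4
A ∧ (B → A) = 1 ∧ 4 = 1
B ∧ A = 2 ∧ 1 = 1
(A ∧ (B → A)) → (B ∧ A) = 1 → 1 = 5
A ∧ A = 1 ∧ 1 = 1
(A ∧ A) → A = 1 → 1 = 5
((A ∧ (B → A)) → (B ∧ A)) ∨ ((A ∧ A) → A) = 5 ∨ 5 = 5
¬(((A ∧ (B → A)) → (B ∧ A)) ∨ ((A ∧ A) → A)) = ¬5 = 0
A ∨ A = 1 ∨ 1 = 1
(A ∨ A) → B = 1 → 2 = 5
¬B = ¬2 = 3
¬B = ¬2 = 3
¬B → B = 3 → 2 = 4
¬B ∨ (¬B → B) = 3 ∨ 4 = 4
((A ∨ A) → B) ∧ (¬B ∨ (¬B → B)) = 5 ∧ 4 = 4
¬(((A ∧ (B → A)) → (B ∧ A)) ∨ ((A ∧ A) → A)) ∨ (((A ∨ A) → B) ∧ (¬B ∨ (¬B → B))) = 0 ∨ 4 = 4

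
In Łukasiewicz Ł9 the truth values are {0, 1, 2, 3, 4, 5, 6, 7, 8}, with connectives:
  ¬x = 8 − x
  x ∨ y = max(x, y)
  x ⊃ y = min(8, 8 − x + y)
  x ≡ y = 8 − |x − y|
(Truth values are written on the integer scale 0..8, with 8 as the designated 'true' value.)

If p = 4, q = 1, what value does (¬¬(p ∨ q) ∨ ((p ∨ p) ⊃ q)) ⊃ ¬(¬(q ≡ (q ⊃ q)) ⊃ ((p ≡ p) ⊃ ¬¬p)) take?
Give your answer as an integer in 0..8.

p ∨ q = 4 ∨ 1 = 4
¬(p ∨ q) = ¬4 = 4
¬¬(p ∨ q) = ¬4 = 4
p ∨ p = 4 ∨ 4 = 4
(p ∨ p) ⊃ q = 4 ⊃ 1 = 5
¬¬(p ∨ q) ∨ ((p ∨ p) ⊃ q) = 4 ∨ 5 = 5
q ⊃ q = 1 ⊃ 1 = 8
q ≡ (q ⊃ q) = 1 ≡ 8 = 1
¬(q ≡ (q ⊃ q)) = ¬1 = 7
p ≡ p = 4 ≡ 4 = 8
¬p = ¬4 = 4
¬¬p = ¬4 = 4
(p ≡ p) ⊃ ¬¬p = 8 ⊃ 4 = 4
¬(q ≡ (q ⊃ q)) ⊃ ((p ≡ p) ⊃ ¬¬p) = 7 ⊃ 4 = 5
¬(¬(q ≡ (q ⊃ q)) ⊃ ((p ≡ p) ⊃ ¬¬p)) = ¬5 = 3
(¬¬(p ∨ q) ∨ ((p ∨ p) ⊃ q)) ⊃ ¬(¬(q ≡ (q ⊃ q)) ⊃ ((p ≡ p) ⊃ ¬¬p)) = 5 ⊃ 3 = 6

6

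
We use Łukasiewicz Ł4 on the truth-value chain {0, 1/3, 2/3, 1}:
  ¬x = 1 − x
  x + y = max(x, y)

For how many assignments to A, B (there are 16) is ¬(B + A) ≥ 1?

A = 0, B = 0 ↦ 1  ≥
A = 0, B = 1/3 ↦ 2/3  <
A = 0, B = 2/3 ↦ 1/3  <
A = 0, B = 1 ↦ 0  <
A = 1/3, B = 0 ↦ 2/3  <
A = 1/3, B = 1/3 ↦ 2/3  <
A = 1/3, B = 2/3 ↦ 1/3  <
A = 1/3, B = 1 ↦ 0  <
A = 2/3, B = 0 ↦ 1/3  <
A = 2/3, B = 1/3 ↦ 1/3  <
A = 2/3, B = 2/3 ↦ 1/3  <
A = 2/3, B = 1 ↦ 0  <
A = 1, B = 0 ↦ 0  <
A = 1, B = 1/3 ↦ 0  <
A = 1, B = 2/3 ↦ 0  <
A = 1, B = 1 ↦ 0  <
So 1 of the 16 assignments meets the threshold.

1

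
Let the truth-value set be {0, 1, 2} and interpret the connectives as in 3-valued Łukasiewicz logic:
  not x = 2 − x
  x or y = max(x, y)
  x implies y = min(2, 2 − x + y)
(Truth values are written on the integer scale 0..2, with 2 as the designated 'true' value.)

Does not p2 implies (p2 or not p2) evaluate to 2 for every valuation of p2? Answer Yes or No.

Yes

p2 = 0 ↦ 2
p2 = 1 ↦ 2
p2 = 2 ↦ 2
Every assignment gives a value ≥ 2.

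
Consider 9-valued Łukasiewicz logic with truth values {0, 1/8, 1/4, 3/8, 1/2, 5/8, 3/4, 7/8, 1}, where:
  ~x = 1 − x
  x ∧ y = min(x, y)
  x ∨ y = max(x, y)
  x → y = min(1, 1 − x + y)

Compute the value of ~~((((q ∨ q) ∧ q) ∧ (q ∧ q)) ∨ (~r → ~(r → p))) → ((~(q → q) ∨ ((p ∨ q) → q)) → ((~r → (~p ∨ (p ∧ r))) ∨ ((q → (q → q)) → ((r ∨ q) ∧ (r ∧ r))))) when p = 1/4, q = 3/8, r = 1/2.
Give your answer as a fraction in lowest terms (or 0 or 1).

1

q ∨ q = 3/8 ∨ 3/8 = 3/8
(q ∨ q) ∧ q = 3/8 ∧ 3/8 = 3/8
q ∧ q = 3/8 ∧ 3/8 = 3/8
((q ∨ q) ∧ q) ∧ (q ∧ q) = 3/8 ∧ 3/8 = 3/8
~r = ~1/2 = 1/2
r → p = 1/2 → 1/4 = 3/4
~(r → p) = ~3/4 = 1/4
~r → ~(r → p) = 1/2 → 1/4 = 3/4
(((q ∨ q) ∧ q) ∧ (q ∧ q)) ∨ (~r → ~(r → p)) = 3/8 ∨ 3/4 = 3/4
~((((q ∨ q) ∧ q) ∧ (q ∧ q)) ∨ (~r → ~(r → p))) = ~3/4 = 1/4
~~((((q ∨ q) ∧ q) ∧ (q ∧ q)) ∨ (~r → ~(r → p))) = ~1/4 = 3/4
q → q = 3/8 → 3/8 = 1
~(q → q) = ~1 = 0
p ∨ q = 1/4 ∨ 3/8 = 3/8
(p ∨ q) → q = 3/8 → 3/8 = 1
~(q → q) ∨ ((p ∨ q) → q) = 0 ∨ 1 = 1
~r = ~1/2 = 1/2
~p = ~1/4 = 3/4
p ∧ r = 1/4 ∧ 1/2 = 1/4
~p ∨ (p ∧ r) = 3/4 ∨ 1/4 = 3/4
~r → (~p ∨ (p ∧ r)) = 1/2 → 3/4 = 1
q → q = 3/8 → 3/8 = 1
q → (q → q) = 3/8 → 1 = 1
r ∨ q = 1/2 ∨ 3/8 = 1/2
r ∧ r = 1/2 ∧ 1/2 = 1/2
(r ∨ q) ∧ (r ∧ r) = 1/2 ∧ 1/2 = 1/2
(q → (q → q)) → ((r ∨ q) ∧ (r ∧ r)) = 1 → 1/2 = 1/2
(~r → (~p ∨ (p ∧ r))) ∨ ((q → (q → q)) → ((r ∨ q) ∧ (r ∧ r))) = 1 ∨ 1/2 = 1
(~(q → q) ∨ ((p ∨ q) → q)) → ((~r → (~p ∨ (p ∧ r))) ∨ ((q → (q → q)) → ((r ∨ q) ∧ (r ∧ r)))) = 1 → 1 = 1
~~((((q ∨ q) ∧ q) ∧ (q ∧ q)) ∨ (~r → ~(r → p))) → ((~(q → q) ∨ ((p ∨ q) → q)) → ((~r → (~p ∨ (p ∧ r))) ∨ ((q → (q → q)) → ((r ∨ q) ∧ (r ∧ r))))) = 3/4 → 1 = 1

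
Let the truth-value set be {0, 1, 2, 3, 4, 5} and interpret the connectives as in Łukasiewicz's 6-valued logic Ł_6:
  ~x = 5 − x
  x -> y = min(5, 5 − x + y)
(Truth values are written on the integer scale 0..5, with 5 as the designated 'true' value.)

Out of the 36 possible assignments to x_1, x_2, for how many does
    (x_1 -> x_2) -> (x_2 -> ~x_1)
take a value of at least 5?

24

value 5: 24 assignments (counts)
value 4: 5 assignments
value 3: 2 assignments
value 2: 3 assignments
value 1: 1 assignment
value 0: 1 assignment
So 24 of the 36 assignments meet the threshold.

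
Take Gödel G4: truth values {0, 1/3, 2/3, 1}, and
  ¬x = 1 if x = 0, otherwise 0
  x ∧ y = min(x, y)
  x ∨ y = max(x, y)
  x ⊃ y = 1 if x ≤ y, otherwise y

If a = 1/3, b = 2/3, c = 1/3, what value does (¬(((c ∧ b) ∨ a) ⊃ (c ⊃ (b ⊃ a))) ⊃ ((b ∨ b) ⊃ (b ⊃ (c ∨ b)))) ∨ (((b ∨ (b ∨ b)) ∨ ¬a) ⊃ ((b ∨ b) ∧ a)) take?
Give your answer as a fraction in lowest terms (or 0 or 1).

1

c ∧ b = 1/3 ∧ 2/3 = 1/3
(c ∧ b) ∨ a = 1/3 ∨ 1/3 = 1/3
b ⊃ a = 2/3 ⊃ 1/3 = 1/3
c ⊃ (b ⊃ a) = 1/3 ⊃ 1/3 = 1
((c ∧ b) ∨ a) ⊃ (c ⊃ (b ⊃ a)) = 1/3 ⊃ 1 = 1
¬(((c ∧ b) ∨ a) ⊃ (c ⊃ (b ⊃ a))) = ¬1 = 0
b ∨ b = 2/3 ∨ 2/3 = 2/3
c ∨ b = 1/3 ∨ 2/3 = 2/3
b ⊃ (c ∨ b) = 2/3 ⊃ 2/3 = 1
(b ∨ b) ⊃ (b ⊃ (c ∨ b)) = 2/3 ⊃ 1 = 1
¬(((c ∧ b) ∨ a) ⊃ (c ⊃ (b ⊃ a))) ⊃ ((b ∨ b) ⊃ (b ⊃ (c ∨ b))) = 0 ⊃ 1 = 1
b ∨ b = 2/3 ∨ 2/3 = 2/3
b ∨ (b ∨ b) = 2/3 ∨ 2/3 = 2/3
¬a = ¬1/3 = 0
(b ∨ (b ∨ b)) ∨ ¬a = 2/3 ∨ 0 = 2/3
b ∨ b = 2/3 ∨ 2/3 = 2/3
(b ∨ b) ∧ a = 2/3 ∧ 1/3 = 1/3
((b ∨ (b ∨ b)) ∨ ¬a) ⊃ ((b ∨ b) ∧ a) = 2/3 ⊃ 1/3 = 1/3
(¬(((c ∧ b) ∨ a) ⊃ (c ⊃ (b ⊃ a))) ⊃ ((b ∨ b) ⊃ (b ⊃ (c ∨ b)))) ∨ (((b ∨ (b ∨ b)) ∨ ¬a) ⊃ ((b ∨ b) ∧ a)) = 1 ∨ 1/3 = 1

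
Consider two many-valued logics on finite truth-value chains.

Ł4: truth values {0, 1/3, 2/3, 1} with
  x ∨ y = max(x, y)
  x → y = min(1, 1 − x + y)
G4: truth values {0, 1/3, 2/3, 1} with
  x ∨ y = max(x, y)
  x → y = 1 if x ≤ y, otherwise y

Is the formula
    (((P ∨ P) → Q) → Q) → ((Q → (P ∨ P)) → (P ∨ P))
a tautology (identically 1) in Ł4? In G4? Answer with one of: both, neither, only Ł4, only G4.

only Ł4

In Ł4: every assignment gives 1 — tautology.
In G4: at P = 1/3, Q = 0 the value is 1/3 — not a tautology.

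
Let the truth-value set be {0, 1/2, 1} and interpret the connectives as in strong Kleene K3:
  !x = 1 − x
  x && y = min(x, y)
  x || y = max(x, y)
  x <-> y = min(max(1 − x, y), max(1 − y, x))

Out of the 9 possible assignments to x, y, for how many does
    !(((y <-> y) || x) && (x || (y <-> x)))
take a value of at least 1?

1

x = 0, y = 0 ↦ 0  <
x = 0, y = 1/2 ↦ 1/2  <
x = 0, y = 1 ↦ 1  ≥
x = 1/2, y = 0 ↦ 1/2  <
x = 1/2, y = 1/2 ↦ 1/2  <
x = 1/2, y = 1 ↦ 1/2  <
x = 1, y = 0 ↦ 0  <
x = 1, y = 1/2 ↦ 0  <
x = 1, y = 1 ↦ 0  <
So 1 of the 9 assignments meets the threshold.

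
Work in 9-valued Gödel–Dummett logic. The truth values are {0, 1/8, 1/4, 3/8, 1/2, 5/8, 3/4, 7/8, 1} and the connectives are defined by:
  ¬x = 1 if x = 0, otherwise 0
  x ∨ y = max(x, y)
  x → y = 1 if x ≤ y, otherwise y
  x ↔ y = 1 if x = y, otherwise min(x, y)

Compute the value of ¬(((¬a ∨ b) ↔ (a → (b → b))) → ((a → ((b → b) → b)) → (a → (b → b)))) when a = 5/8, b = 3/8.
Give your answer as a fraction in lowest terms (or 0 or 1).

¬a = ¬5/8 = 0
¬a ∨ b = 0 ∨ 3/8 = 3/8
b → b = 3/8 → 3/8 = 1
a → (b → b) = 5/8 → 1 = 1
(¬a ∨ b) ↔ (a → (b → b)) = 3/8 ↔ 1 = 3/8
b → b = 3/8 → 3/8 = 1
(b → b) → b = 1 → 3/8 = 3/8
a → ((b → b) → b) = 5/8 → 3/8 = 3/8
b → b = 3/8 → 3/8 = 1
a → (b → b) = 5/8 → 1 = 1
(a → ((b → b) → b)) → (a → (b → b)) = 3/8 → 1 = 1
((¬a ∨ b) ↔ (a → (b → b))) → ((a → ((b → b) → b)) → (a → (b → b))) = 3/8 → 1 = 1
¬(((¬a ∨ b) ↔ (a → (b → b))) → ((a → ((b → b) → b)) → (a → (b → b)))) = ¬1 = 0

0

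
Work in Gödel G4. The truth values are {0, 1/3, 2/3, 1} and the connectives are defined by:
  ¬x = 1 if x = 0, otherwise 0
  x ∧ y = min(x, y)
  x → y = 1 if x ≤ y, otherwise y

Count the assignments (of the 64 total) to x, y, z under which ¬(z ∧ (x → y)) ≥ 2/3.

25

value 1: 25 assignments (counts)
value 0: 39 assignments
So 25 of the 64 assignments meet the threshold.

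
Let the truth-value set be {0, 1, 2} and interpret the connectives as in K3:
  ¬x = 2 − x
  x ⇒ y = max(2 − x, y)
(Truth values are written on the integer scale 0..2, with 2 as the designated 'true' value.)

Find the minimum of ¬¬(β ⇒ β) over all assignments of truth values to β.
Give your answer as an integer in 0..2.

1

Take β = 1:
β ⇒ β = 1 ⇒ 1 = 1
¬(β ⇒ β) = ¬1 = 1
¬¬(β ⇒ β) = ¬1 = 1
No assignment yields a value below 1, so this is the minimum.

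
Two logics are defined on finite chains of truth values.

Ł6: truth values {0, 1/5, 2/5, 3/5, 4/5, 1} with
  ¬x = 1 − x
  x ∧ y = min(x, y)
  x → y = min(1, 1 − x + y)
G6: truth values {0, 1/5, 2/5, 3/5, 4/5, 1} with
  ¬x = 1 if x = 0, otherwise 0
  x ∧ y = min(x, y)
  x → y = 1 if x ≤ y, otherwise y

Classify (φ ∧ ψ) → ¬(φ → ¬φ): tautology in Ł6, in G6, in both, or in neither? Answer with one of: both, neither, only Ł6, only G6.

In Ł6: at φ = 1/5, ψ = 1/5 the value is 4/5 — not a tautology.
In G6: every assignment gives 1 — tautology.

only G6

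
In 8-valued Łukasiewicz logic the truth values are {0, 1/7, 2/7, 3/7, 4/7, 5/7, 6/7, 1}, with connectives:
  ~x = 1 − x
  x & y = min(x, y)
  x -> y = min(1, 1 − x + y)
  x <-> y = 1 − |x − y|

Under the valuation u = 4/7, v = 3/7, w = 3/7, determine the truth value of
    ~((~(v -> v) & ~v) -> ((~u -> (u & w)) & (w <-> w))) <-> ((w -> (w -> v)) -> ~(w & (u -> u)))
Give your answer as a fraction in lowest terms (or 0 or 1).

v -> v = 3/7 -> 3/7 = 1
~(v -> v) = ~1 = 0
~v = ~3/7 = 4/7
~(v -> v) & ~v = 0 & 4/7 = 0
~u = ~4/7 = 3/7
u & w = 4/7 & 3/7 = 3/7
~u -> (u & w) = 3/7 -> 3/7 = 1
w <-> w = 3/7 <-> 3/7 = 1
(~u -> (u & w)) & (w <-> w) = 1 & 1 = 1
(~(v -> v) & ~v) -> ((~u -> (u & w)) & (w <-> w)) = 0 -> 1 = 1
~((~(v -> v) & ~v) -> ((~u -> (u & w)) & (w <-> w))) = ~1 = 0
w -> v = 3/7 -> 3/7 = 1
w -> (w -> v) = 3/7 -> 1 = 1
u -> u = 4/7 -> 4/7 = 1
w & (u -> u) = 3/7 & 1 = 3/7
~(w & (u -> u)) = ~3/7 = 4/7
(w -> (w -> v)) -> ~(w & (u -> u)) = 1 -> 4/7 = 4/7
~((~(v -> v) & ~v) -> ((~u -> (u & w)) & (w <-> w))) <-> ((w -> (w -> v)) -> ~(w & (u -> u))) = 0 <-> 4/7 = 3/7

3/7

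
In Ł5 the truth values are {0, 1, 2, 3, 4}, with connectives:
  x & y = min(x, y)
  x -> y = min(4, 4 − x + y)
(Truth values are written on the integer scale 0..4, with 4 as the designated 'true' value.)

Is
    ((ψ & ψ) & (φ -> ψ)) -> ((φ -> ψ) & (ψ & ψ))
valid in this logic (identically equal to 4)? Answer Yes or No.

At φ = 3, ψ = 1, for instance:
ψ & ψ = 1 & 1 = 1
φ -> ψ = 3 -> 1 = 2
(ψ & ψ) & (φ -> ψ) = 1 & 2 = 1
(φ -> ψ) & (ψ & ψ) = 2 & 1 = 1
((ψ & ψ) & (φ -> ψ)) -> ((φ -> ψ) & (ψ & ψ)) = 1 -> 1 = 4
and checking the remaining 24 assignments likewise gives ≥ 4 in every case.

Yes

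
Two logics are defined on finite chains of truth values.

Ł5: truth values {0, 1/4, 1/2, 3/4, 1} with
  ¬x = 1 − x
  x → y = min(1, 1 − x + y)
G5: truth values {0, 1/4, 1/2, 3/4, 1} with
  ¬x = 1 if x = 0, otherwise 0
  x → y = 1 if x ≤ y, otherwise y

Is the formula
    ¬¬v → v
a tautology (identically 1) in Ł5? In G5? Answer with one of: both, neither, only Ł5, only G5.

In Ł5: every assignment gives 1 — tautology.
In G5: at v = 1/4 the value is 1/4 — not a tautology.

only Ł5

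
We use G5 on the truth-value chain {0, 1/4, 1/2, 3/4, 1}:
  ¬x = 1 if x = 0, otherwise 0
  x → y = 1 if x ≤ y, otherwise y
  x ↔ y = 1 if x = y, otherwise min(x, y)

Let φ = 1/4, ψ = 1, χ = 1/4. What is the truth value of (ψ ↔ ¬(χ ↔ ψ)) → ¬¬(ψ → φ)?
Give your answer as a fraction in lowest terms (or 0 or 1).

1

χ ↔ ψ = 1/4 ↔ 1 = 1/4
¬(χ ↔ ψ) = ¬1/4 = 0
ψ ↔ ¬(χ ↔ ψ) = 1 ↔ 0 = 0
ψ → φ = 1 → 1/4 = 1/4
¬(ψ → φ) = ¬1/4 = 0
¬¬(ψ → φ) = ¬0 = 1
(ψ ↔ ¬(χ ↔ ψ)) → ¬¬(ψ → φ) = 0 → 1 = 1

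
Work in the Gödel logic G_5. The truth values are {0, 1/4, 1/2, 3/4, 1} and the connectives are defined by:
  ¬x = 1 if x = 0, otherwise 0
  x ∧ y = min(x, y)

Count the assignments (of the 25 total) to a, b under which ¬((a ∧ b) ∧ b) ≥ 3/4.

9

value 1: 9 assignments (counts)
value 0: 16 assignments
So 9 of the 25 assignments meet the threshold.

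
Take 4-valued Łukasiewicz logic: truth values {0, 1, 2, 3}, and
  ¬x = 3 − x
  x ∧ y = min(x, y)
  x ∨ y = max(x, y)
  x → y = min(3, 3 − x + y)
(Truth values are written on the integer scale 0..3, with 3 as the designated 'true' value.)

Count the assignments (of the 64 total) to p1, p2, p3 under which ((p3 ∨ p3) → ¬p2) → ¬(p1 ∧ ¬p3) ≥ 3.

35

value 3: 35 assignments (counts)
value 2: 15 assignments
value 1: 10 assignments
value 0: 4 assignments
So 35 of the 64 assignments meet the threshold.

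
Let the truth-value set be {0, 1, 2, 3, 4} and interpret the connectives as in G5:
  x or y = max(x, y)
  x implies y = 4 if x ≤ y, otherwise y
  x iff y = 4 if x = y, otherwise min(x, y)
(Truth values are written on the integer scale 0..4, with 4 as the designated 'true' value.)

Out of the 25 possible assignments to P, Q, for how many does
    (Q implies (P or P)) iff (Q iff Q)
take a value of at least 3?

16

value 4: 15 assignments (counts)
value 3: 1 assignment (counts)
value 2: 2 assignments
value 1: 3 assignments
value 0: 4 assignments
So 16 of the 25 assignments meet the threshold.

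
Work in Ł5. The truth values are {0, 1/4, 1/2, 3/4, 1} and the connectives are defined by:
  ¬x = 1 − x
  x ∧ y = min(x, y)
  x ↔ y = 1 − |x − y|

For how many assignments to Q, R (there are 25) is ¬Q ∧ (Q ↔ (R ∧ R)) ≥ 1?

1

value 1: 1 assignment (counts)
value 3/4: 4 assignments
value 1/2: 7 assignments
value 1/4: 7 assignments
value 0: 6 assignments
So 1 of the 25 assignments meets the threshold.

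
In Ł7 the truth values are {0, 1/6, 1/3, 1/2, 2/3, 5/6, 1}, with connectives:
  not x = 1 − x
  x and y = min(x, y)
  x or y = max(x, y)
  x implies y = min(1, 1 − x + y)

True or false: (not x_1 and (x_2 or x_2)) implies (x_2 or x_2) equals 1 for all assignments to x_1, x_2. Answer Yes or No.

Yes

At x_1 = 1, x_2 = 1/2, for instance:
not x_1 = not 1 = 0
x_2 or x_2 = 1/2 or 1/2 = 1/2
not x_1 and (x_2 or x_2) = 0 and 1/2 = 0
(not x_1 and (x_2 or x_2)) implies (x_2 or x_2) = 0 implies 1/2 = 1
and checking the remaining 48 assignments likewise gives ≥ 1 in every case.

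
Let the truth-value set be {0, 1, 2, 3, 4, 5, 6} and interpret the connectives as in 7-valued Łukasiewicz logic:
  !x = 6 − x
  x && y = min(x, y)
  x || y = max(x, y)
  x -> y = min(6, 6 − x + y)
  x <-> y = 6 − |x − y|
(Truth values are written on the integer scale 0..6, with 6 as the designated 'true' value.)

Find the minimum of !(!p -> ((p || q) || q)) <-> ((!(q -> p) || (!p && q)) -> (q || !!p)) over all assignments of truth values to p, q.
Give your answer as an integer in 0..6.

Take p = 0, q = 6:
!p = !0 = 6
p || q = 0 || 6 = 6
(p || q) || q = 6 || 6 = 6
!p -> ((p || q) || q) = 6 -> 6 = 6
!(!p -> ((p || q) || q)) = !6 = 0
q -> p = 6 -> 0 = 0
!(q -> p) = !0 = 6
!p = !0 = 6
!p && q = 6 && 6 = 6
!(q -> p) || (!p && q) = 6 || 6 = 6
!p = !0 = 6
!!p = !6 = 0
q || !!p = 6 || 0 = 6
(!(q -> p) || (!p && q)) -> (q || !!p) = 6 -> 6 = 6
!(!p -> ((p || q) || q)) <-> ((!(q -> p) || (!p && q)) -> (q || !!p)) = 0 <-> 6 = 0
No assignment yields a value below 0, so this is the minimum.

0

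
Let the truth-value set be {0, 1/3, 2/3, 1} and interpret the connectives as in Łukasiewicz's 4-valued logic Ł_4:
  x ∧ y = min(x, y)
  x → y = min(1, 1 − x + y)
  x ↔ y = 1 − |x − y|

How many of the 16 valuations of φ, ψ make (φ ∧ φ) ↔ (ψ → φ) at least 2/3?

φ = 0, ψ = 0 ↦ 0  <
φ = 0, ψ = 1/3 ↦ 1/3  <
φ = 0, ψ = 2/3 ↦ 2/3  ≥
φ = 0, ψ = 1 ↦ 1  ≥
φ = 1/3, ψ = 0 ↦ 1/3  <
φ = 1/3, ψ = 1/3 ↦ 1/3  <
φ = 1/3, ψ = 2/3 ↦ 2/3  ≥
φ = 1/3, ψ = 1 ↦ 1  ≥
φ = 2/3, ψ = 0 ↦ 2/3  ≥
φ = 2/3, ψ = 1/3 ↦ 2/3  ≥
φ = 2/3, ψ = 2/3 ↦ 2/3  ≥
φ = 2/3, ψ = 1 ↦ 1  ≥
φ = 1, ψ = 0 ↦ 1  ≥
φ = 1, ψ = 1/3 ↦ 1  ≥
φ = 1, ψ = 2/3 ↦ 1  ≥
φ = 1, ψ = 1 ↦ 1  ≥
So 12 of the 16 assignments meet the threshold.

12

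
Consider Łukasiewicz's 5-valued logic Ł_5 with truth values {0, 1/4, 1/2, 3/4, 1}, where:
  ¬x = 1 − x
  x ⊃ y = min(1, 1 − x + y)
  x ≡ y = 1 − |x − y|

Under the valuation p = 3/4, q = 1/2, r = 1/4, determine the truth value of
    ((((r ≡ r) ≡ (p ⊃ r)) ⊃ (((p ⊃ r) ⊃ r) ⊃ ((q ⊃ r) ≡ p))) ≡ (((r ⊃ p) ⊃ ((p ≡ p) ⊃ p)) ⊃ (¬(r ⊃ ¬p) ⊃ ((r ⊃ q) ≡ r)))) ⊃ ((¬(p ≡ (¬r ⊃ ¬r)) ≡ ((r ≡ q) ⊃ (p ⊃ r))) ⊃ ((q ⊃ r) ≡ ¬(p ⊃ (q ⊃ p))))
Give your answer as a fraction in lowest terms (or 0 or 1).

3/4

r ≡ r = 1/4 ≡ 1/4 = 1
p ⊃ r = 3/4 ⊃ 1/4 = 1/2
(r ≡ r) ≡ (p ⊃ r) = 1 ≡ 1/2 = 1/2
p ⊃ r = 3/4 ⊃ 1/4 = 1/2
(p ⊃ r) ⊃ r = 1/2 ⊃ 1/4 = 3/4
q ⊃ r = 1/2 ⊃ 1/4 = 3/4
(q ⊃ r) ≡ p = 3/4 ≡ 3/4 = 1
((p ⊃ r) ⊃ r) ⊃ ((q ⊃ r) ≡ p) = 3/4 ⊃ 1 = 1
((r ≡ r) ≡ (p ⊃ r)) ⊃ (((p ⊃ r) ⊃ r) ⊃ ((q ⊃ r) ≡ p)) = 1/2 ⊃ 1 = 1
r ⊃ p = 1/4 ⊃ 3/4 = 1
p ≡ p = 3/4 ≡ 3/4 = 1
(p ≡ p) ⊃ p = 1 ⊃ 3/4 = 3/4
(r ⊃ p) ⊃ ((p ≡ p) ⊃ p) = 1 ⊃ 3/4 = 3/4
¬p = ¬3/4 = 1/4
r ⊃ ¬p = 1/4 ⊃ 1/4 = 1
¬(r ⊃ ¬p) = ¬1 = 0
r ⊃ q = 1/4 ⊃ 1/2 = 1
(r ⊃ q) ≡ r = 1 ≡ 1/4 = 1/4
¬(r ⊃ ¬p) ⊃ ((r ⊃ q) ≡ r) = 0 ⊃ 1/4 = 1
((r ⊃ p) ⊃ ((p ≡ p) ⊃ p)) ⊃ (¬(r ⊃ ¬p) ⊃ ((r ⊃ q) ≡ r)) = 3/4 ⊃ 1 = 1
(((r ≡ r) ≡ (p ⊃ r)) ⊃ (((p ⊃ r) ⊃ r) ⊃ ((q ⊃ r) ≡ p))) ≡ (((r ⊃ p) ⊃ ((p ≡ p) ⊃ p)) ⊃ (¬(r ⊃ ¬p) ⊃ ((r ⊃ q) ≡ r))) = 1 ≡ 1 = 1
¬r = ¬1/4 = 3/4
¬r = ¬1/4 = 3/4
¬r ⊃ ¬r = 3/4 ⊃ 3/4 = 1
p ≡ (¬r ⊃ ¬r) = 3/4 ≡ 1 = 3/4
¬(p ≡ (¬r ⊃ ¬r)) = ¬3/4 = 1/4
r ≡ q = 1/4 ≡ 1/2 = 3/4
p ⊃ r = 3/4 ⊃ 1/4 = 1/2
(r ≡ q) ⊃ (p ⊃ r) = 3/4 ⊃ 1/2 = 3/4
¬(p ≡ (¬r ⊃ ¬r)) ≡ ((r ≡ q) ⊃ (p ⊃ r)) = 1/4 ≡ 3/4 = 1/2
q ⊃ r = 1/2 ⊃ 1/4 = 3/4
q ⊃ p = 1/2 ⊃ 3/4 = 1
p ⊃ (q ⊃ p) = 3/4 ⊃ 1 = 1
¬(p ⊃ (q ⊃ p)) = ¬1 = 0
(q ⊃ r) ≡ ¬(p ⊃ (q ⊃ p)) = 3/4 ≡ 0 = 1/4
(¬(p ≡ (¬r ⊃ ¬r)) ≡ ((r ≡ q) ⊃ (p ⊃ r))) ⊃ ((q ⊃ r) ≡ ¬(p ⊃ (q ⊃ p))) = 1/2 ⊃ 1/4 = 3/4
((((r ≡ r) ≡ (p ⊃ r)) ⊃ (((p ⊃ r) ⊃ r) ⊃ ((q ⊃ r) ≡ p))) ≡ (((r ⊃ p) ⊃ ((p ≡ p) ⊃ p)) ⊃ (¬(r ⊃ ¬p) ⊃ ((r ⊃ q) ≡ r)))) ⊃ ((¬(p ≡ (¬r ⊃ ¬r)) ≡ ((r ≡ q) ⊃ (p ⊃ r))) ⊃ ((q ⊃ r) ≡ ¬(p ⊃ (q ⊃ p)))) = 1 ⊃ 3/4 = 3/4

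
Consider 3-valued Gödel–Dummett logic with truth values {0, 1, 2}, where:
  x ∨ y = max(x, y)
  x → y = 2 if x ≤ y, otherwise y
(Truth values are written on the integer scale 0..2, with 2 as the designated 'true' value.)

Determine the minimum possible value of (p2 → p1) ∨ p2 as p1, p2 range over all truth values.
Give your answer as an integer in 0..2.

1

Take p1 = 0, p2 = 1:
p2 → p1 = 1 → 0 = 0
(p2 → p1) ∨ p2 = 0 ∨ 1 = 1
No assignment yields a value below 1, so this is the minimum.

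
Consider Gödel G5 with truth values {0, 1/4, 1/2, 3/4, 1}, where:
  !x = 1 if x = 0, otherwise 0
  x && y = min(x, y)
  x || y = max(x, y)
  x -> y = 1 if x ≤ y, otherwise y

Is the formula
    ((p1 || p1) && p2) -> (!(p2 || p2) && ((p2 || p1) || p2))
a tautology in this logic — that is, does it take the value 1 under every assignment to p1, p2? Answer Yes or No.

Counterexample: take p1 = 1/4, p2 = 1/4.
p1 || p1 = 1/4 || 1/4 = 1/4
(p1 || p1) && p2 = 1/4 && 1/4 = 1/4
p2 || p2 = 1/4 || 1/4 = 1/4
!(p2 || p2) = !1/4 = 0
p2 || p1 = 1/4 || 1/4 = 1/4
(p2 || p1) || p2 = 1/4 || 1/4 = 1/4
!(p2 || p2) && ((p2 || p1) || p2) = 0 && 1/4 = 0
((p1 || p1) && p2) -> (!(p2 || p2) && ((p2 || p1) || p2)) = 1/4 -> 0 = 0
This gives 0 ≠ 1.

No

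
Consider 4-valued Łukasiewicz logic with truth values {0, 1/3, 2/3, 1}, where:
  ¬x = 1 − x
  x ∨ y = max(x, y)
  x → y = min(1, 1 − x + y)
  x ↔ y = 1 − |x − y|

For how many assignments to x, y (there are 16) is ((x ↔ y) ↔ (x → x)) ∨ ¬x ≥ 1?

7

x = 0, y = 0 ↦ 1  ≥
x = 0, y = 1/3 ↦ 1  ≥
x = 0, y = 2/3 ↦ 1  ≥
x = 0, y = 1 ↦ 1  ≥
x = 1/3, y = 0 ↦ 2/3  <
x = 1/3, y = 1/3 ↦ 1  ≥
x = 1/3, y = 2/3 ↦ 2/3  <
x = 1/3, y = 1 ↦ 2/3  <
x = 2/3, y = 0 ↦ 1/3  <
x = 2/3, y = 1/3 ↦ 2/3  <
x = 2/3, y = 2/3 ↦ 1  ≥
x = 2/3, y = 1 ↦ 2/3  <
x = 1, y = 0 ↦ 0  <
x = 1, y = 1/3 ↦ 1/3  <
x = 1, y = 2/3 ↦ 2/3  <
x = 1, y = 1 ↦ 1  ≥
So 7 of the 16 assignments meet the threshold.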